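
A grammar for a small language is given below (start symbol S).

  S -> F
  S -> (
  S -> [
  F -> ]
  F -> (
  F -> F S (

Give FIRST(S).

From S -> F: add FIRST(F) = { (, ] }.
S -> ( contributes {(}.
S -> [ contributes {[}.
Union: FIRST(S) = { (, [, ] }.

{ (, [, ] }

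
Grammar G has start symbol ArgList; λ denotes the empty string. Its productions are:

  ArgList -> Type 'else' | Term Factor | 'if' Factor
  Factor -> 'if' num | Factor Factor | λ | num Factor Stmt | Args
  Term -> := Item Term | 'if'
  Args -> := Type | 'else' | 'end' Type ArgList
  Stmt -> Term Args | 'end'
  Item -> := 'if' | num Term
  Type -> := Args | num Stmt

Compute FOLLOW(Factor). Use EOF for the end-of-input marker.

In ArgList -> Term Factor: Factor is at the end, add FOLLOW(ArgList) = { EOF, 'else', 'end', 'if', :=, num }.
In ArgList -> 'if' Factor: Factor is at the end, add FOLLOW(ArgList) = { EOF, 'else', 'end', 'if', :=, num }.
In Factor -> Factor Factor: add FIRST(Factor)\{λ} = { 'else', 'end', 'if', :=, num }.
  Since Factor is nullable, also add FOLLOW(Factor) = { EOF, 'else', 'end', 'if', :=, num }.
In Factor -> Factor Factor: Factor is at the end, add FOLLOW(Factor) = { EOF, 'else', 'end', 'if', :=, num }.
In Factor -> num Factor Stmt: add FIRST(Stmt) = { 'end', 'if', := }.
Union: FOLLOW(Factor) = { EOF, 'else', 'end', 'if', :=, num }.

{ EOF, 'else', 'end', 'if', :=, num }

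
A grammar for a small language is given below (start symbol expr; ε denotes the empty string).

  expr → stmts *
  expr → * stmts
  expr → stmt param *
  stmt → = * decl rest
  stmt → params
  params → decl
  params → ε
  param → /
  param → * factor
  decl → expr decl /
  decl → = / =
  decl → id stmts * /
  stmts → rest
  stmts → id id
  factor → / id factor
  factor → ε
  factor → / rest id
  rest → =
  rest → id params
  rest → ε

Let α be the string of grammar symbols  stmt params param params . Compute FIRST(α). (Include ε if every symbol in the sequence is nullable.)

{ *, /, =, id }

Add FIRST(stmt)\{ε} = { *, /, =, id }; stmt is nullable, continue.
Add FIRST(params)\{ε} = { *, /, =, id }; params is nullable, continue.
Add FIRST(param) = { *, / }; param is not nullable, stop.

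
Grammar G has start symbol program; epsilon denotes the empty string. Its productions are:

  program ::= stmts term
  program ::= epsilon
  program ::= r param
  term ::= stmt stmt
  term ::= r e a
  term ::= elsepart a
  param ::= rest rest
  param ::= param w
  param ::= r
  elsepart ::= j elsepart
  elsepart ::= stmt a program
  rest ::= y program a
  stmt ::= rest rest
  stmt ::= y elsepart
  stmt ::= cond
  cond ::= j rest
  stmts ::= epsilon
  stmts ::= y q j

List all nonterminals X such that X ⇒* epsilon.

Directly nullable (have an epsilon-production): program, stmts.
No other nonterminal has a production whose RHS symbols are all nullable.

{ program, stmts }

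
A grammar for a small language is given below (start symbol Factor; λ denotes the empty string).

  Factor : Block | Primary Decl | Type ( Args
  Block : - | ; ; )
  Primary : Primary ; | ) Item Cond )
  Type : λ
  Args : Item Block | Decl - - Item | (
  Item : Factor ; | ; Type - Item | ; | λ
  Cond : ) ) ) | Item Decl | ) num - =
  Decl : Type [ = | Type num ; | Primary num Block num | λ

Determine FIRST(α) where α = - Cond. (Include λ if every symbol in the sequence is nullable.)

{ - }

- is a terminal; add {-} and stop.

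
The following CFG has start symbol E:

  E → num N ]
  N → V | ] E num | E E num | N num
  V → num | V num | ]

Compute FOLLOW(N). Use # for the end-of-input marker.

In E → num N ]: add FIRST(]) = { ] }.
In N → N num: add FIRST(num) = { num }.
Union: FOLLOW(N) = { ], num }.

{ ], num }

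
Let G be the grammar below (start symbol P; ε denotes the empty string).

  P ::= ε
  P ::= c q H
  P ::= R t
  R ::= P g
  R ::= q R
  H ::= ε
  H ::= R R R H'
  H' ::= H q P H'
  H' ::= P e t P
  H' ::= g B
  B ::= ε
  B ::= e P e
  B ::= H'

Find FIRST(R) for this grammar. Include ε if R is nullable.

{ c, g, q }

From R ::= P g: P nullable, take FIRST(P) ∪ {g} = { c, g, q }.
R ::= q R contributes {q}.
Union: FIRST(R) = { c, g, q }.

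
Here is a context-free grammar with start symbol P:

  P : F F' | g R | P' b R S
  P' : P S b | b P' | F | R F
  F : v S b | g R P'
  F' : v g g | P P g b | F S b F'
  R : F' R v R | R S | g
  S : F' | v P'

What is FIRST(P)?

{ b, g, v }

From P : F F': add FIRST(F) = { g, v }.
P : g R contributes {g}.
From P : P' b R S: add FIRST(P') = { b, g, v }.
Union: FIRST(P) = { b, g, v }.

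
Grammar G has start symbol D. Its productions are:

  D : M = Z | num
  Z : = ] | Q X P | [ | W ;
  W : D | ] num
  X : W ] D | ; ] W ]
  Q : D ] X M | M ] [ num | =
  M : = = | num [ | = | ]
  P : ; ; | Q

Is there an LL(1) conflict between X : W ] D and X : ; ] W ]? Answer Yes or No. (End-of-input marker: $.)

FIRST(W ] D) = { =, ], num } and FIRST(; ] W ]) = { ; }.
The FIRST sets are disjoint and neither alternative is nullable — no conflict.

No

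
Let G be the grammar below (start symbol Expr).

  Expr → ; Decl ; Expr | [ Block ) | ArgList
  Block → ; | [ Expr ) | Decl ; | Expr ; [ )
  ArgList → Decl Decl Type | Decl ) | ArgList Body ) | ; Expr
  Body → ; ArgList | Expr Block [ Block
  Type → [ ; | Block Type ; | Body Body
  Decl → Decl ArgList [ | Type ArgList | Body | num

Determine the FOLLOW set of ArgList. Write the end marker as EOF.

{ EOF, ), ;, [, num }

In Expr → ArgList: ArgList is at the end, add FOLLOW(Expr) = { EOF, ), ;, [, num }.
In ArgList → ArgList Body ): add FIRST(Body )) = { ;, [, num }.
In Body → ; ArgList: ArgList is at the end, add FOLLOW(Body) = { EOF, ), ;, [, num }.
In Decl → Decl ArgList [: add FIRST([) = { [ }.
In Decl → Type ArgList: ArgList is at the end, add FOLLOW(Decl) = { ), ;, [, num }.
Union: FOLLOW(ArgList) = { EOF, ), ;, [, num }.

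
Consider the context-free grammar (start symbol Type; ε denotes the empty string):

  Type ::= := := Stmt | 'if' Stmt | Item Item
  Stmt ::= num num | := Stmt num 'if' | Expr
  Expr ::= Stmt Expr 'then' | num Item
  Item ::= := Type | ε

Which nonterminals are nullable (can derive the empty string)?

Directly nullable (have an ε-production): Item.
Type ::= Item Item with every symbol nullable, so Type is nullable.
No other nonterminal has a production whose RHS symbols are all nullable.

{ Item, Type }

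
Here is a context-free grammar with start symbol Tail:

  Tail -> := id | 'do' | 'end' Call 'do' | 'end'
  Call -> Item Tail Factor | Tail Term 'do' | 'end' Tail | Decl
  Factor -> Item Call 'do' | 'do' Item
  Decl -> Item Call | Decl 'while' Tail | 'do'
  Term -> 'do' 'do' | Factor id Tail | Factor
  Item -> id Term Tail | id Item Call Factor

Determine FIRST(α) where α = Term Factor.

{ 'do', id }

Add FIRST(Term) = { 'do', id }; Term is not nullable, stop.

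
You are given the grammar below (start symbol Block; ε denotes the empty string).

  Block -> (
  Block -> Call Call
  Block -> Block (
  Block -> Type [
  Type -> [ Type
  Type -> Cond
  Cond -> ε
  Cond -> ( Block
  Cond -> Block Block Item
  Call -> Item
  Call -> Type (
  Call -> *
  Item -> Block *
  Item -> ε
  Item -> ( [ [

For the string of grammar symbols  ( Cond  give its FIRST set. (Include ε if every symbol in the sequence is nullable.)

( is a terminal; add {(} and stop.

{ ( }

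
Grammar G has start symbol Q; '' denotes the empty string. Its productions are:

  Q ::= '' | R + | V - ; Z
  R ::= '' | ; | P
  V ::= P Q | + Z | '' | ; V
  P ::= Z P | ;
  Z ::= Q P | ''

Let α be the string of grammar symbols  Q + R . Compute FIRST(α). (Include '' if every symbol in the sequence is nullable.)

{ +, -, ; }

Add FIRST(Q)\{''} = { +, -, ; }; Q is nullable, continue.
+ is a terminal; add {+} and stop.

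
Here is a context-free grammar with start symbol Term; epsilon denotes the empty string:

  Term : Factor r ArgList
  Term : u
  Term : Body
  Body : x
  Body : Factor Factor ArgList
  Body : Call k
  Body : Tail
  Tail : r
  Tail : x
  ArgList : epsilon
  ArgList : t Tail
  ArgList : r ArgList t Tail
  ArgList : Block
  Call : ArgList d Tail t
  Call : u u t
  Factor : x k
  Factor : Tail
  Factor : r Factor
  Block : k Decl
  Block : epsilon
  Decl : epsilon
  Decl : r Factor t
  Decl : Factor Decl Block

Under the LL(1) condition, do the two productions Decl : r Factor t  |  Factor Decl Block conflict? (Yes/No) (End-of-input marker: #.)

Yes

FIRST(r Factor t) = { r } and FIRST(Factor Decl Block) = { r, x }.
Both contain r, so the two alternatives are not disjoint — LL(1) conflict.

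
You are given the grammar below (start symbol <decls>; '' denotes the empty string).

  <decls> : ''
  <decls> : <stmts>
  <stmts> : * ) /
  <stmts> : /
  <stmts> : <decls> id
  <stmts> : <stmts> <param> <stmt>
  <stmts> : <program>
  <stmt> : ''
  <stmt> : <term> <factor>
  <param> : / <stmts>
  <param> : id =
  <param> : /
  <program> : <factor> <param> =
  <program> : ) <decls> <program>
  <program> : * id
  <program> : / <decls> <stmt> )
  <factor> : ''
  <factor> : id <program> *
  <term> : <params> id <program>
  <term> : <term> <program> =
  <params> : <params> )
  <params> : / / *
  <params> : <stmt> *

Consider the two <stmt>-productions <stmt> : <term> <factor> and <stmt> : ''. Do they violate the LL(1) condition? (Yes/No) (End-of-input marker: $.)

Yes

FIRST(<term> <factor>) = { *, / } and FIRST('') = { '' }.
The second alternative is nullable and FOLLOW(<stmt>) = { $, ), *, /, =, id } shares * with FIRST of the first — conflict.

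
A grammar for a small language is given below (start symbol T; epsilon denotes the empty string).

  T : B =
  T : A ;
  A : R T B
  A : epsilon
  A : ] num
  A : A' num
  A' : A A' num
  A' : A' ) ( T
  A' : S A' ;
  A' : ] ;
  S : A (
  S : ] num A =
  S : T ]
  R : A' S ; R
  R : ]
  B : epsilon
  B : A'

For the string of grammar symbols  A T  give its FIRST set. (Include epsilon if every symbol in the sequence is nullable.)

{ (, ;, =, ] }

Add FIRST(A)\{epsilon} = { (, ;, =, ] }; A is nullable, continue.
Add FIRST(T) = { (, ;, =, ] }; T is not nullable, stop.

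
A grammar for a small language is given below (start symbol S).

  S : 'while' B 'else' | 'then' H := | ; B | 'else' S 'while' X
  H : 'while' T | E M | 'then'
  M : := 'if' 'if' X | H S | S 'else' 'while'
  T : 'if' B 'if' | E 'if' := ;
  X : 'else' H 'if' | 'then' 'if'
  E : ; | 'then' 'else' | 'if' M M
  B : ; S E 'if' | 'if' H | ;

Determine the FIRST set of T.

T : 'if' B 'if' contributes {'if'}.
From T : E 'if' := ;: add FIRST(E) = { 'if', 'then', ; }.
Union: FIRST(T) = { 'if', 'then', ; }.

{ 'if', 'then', ; }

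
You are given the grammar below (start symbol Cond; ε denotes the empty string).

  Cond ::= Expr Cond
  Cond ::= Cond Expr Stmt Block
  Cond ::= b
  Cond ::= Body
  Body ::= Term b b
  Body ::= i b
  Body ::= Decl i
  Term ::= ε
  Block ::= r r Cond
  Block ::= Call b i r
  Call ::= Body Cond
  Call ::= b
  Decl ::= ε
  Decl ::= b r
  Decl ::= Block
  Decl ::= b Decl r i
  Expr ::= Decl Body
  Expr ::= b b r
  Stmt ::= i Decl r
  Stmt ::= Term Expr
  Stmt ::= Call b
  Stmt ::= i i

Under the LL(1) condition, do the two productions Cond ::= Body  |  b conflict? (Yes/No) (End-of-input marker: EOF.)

FIRST(Body) = { b, i, r } and FIRST(b) = { b }.
Both contain b, so the two alternatives are not disjoint — LL(1) conflict.

Yes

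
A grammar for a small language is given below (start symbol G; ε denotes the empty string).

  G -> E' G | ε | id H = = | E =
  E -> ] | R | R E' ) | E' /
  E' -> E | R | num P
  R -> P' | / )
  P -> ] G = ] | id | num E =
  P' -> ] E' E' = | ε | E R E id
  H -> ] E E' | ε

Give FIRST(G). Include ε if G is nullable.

From G -> E' G: E', G nullable, take FIRST(E') ∪ FIRST(G) = { ), /, =, ], id, num }; also ε since the whole RHS is nullable.
G -> ε contributes ε.
G -> id H = = contributes {id}.
From G -> E =: E nullable, take FIRST(E) ∪ {=} = { ), /, =, ], id, num }.
Union: FIRST(G) = { ), /, =, ], id, num, ε }.

{ ), /, =, ], id, num, ε }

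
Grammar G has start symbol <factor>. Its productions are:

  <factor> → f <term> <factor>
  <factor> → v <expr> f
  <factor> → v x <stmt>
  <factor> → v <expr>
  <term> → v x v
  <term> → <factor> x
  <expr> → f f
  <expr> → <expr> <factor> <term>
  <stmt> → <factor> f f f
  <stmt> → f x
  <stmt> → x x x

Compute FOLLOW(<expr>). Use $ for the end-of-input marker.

{ $, f, v, x }

In <factor> → v <expr> f: add FIRST(f) = { f }.
In <factor> → v <expr>: <expr> is at the end, add FOLLOW(<factor>) = { $, f, v, x }.
In <expr> → <expr> <factor> <term>: add FIRST(<factor> <term>) = { f, v }.
Union: FOLLOW(<expr>) = { $, f, v, x }.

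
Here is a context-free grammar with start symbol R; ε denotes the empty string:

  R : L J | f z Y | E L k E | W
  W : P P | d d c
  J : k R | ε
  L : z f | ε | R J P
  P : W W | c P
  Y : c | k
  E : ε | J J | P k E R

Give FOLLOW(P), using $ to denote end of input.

{ $, c, d, f, k, z }

In W : P P: add FIRST(P) = { c, d }.
In W : P P: P is at the end, add FOLLOW(W) = { $, c, d, f, k, z }.
In L : R J P: P is at the end, add FOLLOW(L) = { $, c, d, f, k, z }.
In P : c P: P is at the end, add FOLLOW(P) = { $, c, d, f, k, z }.
In E : P k E R: add FIRST(k E R) = { k }.
Union: FOLLOW(P) = { $, c, d, f, k, z }.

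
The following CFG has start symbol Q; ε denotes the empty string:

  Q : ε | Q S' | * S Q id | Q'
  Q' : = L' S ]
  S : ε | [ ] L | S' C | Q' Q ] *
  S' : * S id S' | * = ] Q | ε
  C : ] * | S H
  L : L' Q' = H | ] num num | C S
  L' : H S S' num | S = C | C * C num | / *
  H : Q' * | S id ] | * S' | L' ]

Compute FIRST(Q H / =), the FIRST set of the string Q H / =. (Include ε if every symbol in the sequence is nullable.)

{ *, /, =, [, ], id }

Add FIRST(Q)\{ε} = { *, = }; Q is nullable, continue.
Add FIRST(H) = { *, /, =, [, ], id }; H is not nullable, stop.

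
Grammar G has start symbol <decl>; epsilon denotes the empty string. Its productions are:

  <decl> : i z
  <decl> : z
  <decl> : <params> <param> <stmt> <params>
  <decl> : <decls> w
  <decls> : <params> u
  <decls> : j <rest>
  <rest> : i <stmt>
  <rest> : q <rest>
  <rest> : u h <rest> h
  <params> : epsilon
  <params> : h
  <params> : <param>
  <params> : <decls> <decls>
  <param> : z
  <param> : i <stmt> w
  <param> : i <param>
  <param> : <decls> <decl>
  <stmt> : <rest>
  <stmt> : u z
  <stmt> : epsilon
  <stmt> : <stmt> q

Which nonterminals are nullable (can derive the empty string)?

Directly nullable (have an epsilon-production): <params>, <stmt>.
No other nonterminal has a production whose RHS symbols are all nullable.

{ <params>, <stmt> }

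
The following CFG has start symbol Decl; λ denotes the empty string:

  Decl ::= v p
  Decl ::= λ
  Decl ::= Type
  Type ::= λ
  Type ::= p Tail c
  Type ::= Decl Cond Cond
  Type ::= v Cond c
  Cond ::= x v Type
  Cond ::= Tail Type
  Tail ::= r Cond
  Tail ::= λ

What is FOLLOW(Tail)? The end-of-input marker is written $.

{ $, c, p, r, v, x }

In Type ::= p Tail c: add FIRST(c) = { c }.
In Cond ::= Tail Type: add FIRST(Type)\{λ} = { p, r, v, x }.
  Since Type is nullable, also add FOLLOW(Cond) = { $, c, p, r, v, x }.
Union: FOLLOW(Tail) = { $, c, p, r, v, x }.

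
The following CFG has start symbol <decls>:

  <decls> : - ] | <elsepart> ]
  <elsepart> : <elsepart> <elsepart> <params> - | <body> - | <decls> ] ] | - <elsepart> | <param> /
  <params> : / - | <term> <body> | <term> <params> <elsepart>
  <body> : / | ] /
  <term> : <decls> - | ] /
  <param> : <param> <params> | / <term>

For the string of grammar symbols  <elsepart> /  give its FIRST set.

Add FIRST(<elsepart>) = { -, /, ] }; <elsepart> is not nullable, stop.

{ -, /, ] }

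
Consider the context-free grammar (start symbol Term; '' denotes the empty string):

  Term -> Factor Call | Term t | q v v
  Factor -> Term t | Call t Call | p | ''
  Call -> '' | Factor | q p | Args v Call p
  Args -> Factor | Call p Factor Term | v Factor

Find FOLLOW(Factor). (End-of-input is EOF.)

{ EOF, p, q, t, v }

In Term -> Factor Call: add FIRST(Call)\{''} = { p, q, t, v }.
  Since Call is nullable, also add FOLLOW(Term) = { EOF, t, v }.
In Call -> Factor: Factor is at the end, add FOLLOW(Call) = { EOF, p, q, t, v }.
In Args -> Factor: Factor is at the end, add FOLLOW(Args) = { v }.
In Args -> Call p Factor Term: add FIRST(Term)\{''} = { p, q, t, v }.
  Since Term is nullable, also add FOLLOW(Args) = { v }.
In Args -> v Factor: Factor is at the end, add FOLLOW(Args) = { v }.
Union: FOLLOW(Factor) = { EOF, p, q, t, v }.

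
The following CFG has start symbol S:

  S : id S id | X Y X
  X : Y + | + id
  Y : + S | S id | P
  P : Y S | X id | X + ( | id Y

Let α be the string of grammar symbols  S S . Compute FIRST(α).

{ +, id }

Add FIRST(S) = { +, id }; S is not nullable, stop.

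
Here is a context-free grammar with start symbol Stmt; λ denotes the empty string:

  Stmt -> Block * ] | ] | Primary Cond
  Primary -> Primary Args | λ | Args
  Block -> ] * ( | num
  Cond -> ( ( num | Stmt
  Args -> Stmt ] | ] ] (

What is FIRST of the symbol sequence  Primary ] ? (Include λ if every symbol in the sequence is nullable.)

{ (, ], num }

Add FIRST(Primary)\{λ} = { (, ], num }; Primary is nullable, continue.
] is a terminal; add {]} and stop.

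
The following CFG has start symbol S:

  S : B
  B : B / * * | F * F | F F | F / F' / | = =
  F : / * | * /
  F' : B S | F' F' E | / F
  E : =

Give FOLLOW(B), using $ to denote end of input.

{ $, *, /, = }

In S : B: B is at the end, add FOLLOW(S) = { $, *, /, = }.
In B : B / * *: add FIRST(/ * *) = { / }.
In F' : B S: add FIRST(S) = { *, /, = }.
Union: FOLLOW(B) = { $, *, /, = }.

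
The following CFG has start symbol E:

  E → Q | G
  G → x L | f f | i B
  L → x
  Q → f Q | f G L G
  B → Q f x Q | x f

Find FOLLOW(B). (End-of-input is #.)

In G → i B: B is at the end, add FOLLOW(G) = { #, f, x }.
Union: FOLLOW(B) = { #, f, x }.

{ #, f, x }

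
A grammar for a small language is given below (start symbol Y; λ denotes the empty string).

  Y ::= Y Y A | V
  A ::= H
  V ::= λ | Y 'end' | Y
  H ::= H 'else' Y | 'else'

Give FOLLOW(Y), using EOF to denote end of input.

{ EOF, 'else', 'end' }

Y is the start symbol, so EOF ∈ FOLLOW(Y).
In Y ::= Y Y A: add FIRST(Y A) = { 'else', 'end' }.
In Y ::= Y Y A: add FIRST(A) = { 'else' }.
In V ::= Y 'end': add FIRST('end') = { 'end' }.
In V ::= Y: Y is at the end, add FOLLOW(V) = { EOF, 'else', 'end' }.
In H ::= H 'else' Y: Y is at the end, add FOLLOW(H) = { EOF, 'else', 'end' }.
Union: FOLLOW(Y) = { EOF, 'else', 'end' }.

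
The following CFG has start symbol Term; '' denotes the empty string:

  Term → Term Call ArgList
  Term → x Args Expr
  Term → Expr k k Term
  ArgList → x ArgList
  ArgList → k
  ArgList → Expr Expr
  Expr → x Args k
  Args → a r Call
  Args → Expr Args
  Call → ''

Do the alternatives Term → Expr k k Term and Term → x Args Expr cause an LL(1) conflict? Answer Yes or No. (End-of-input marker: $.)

Yes

FIRST(Expr k k Term) = { x } and FIRST(x Args Expr) = { x }.
Both contain x, so the two alternatives are not disjoint — LL(1) conflict.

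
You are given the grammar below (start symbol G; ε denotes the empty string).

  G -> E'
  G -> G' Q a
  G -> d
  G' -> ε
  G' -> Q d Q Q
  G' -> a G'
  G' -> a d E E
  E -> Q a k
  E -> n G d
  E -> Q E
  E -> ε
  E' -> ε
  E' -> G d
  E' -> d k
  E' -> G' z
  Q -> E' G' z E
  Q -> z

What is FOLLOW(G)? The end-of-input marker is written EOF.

G is the start symbol, so EOF ∈ FOLLOW(G).
In E -> n G d: add FIRST(d) = { d }.
In E' -> G d: add FIRST(d) = { d }.
Union: FOLLOW(G) = { EOF, d }.

{ EOF, d }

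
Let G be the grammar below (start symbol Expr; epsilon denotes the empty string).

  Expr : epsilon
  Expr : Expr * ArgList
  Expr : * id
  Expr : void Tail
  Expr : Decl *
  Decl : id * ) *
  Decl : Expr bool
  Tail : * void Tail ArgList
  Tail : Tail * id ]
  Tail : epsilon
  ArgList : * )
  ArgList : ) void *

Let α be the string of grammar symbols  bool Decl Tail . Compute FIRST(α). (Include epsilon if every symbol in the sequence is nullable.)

{ bool }

bool is a terminal; add {bool} and stop.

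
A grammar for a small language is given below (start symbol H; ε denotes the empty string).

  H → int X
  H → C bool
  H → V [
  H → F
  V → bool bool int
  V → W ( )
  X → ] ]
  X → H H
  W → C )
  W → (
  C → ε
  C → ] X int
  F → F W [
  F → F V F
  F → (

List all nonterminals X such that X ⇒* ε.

Directly nullable (have an ε-production): C.
No other nonterminal has a production whose RHS symbols are all nullable.

{ C }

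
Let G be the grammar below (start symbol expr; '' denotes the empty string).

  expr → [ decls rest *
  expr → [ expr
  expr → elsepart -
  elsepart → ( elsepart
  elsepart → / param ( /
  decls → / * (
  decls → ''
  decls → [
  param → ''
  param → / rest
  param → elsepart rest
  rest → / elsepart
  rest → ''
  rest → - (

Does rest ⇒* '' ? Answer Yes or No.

Yes

rest has an ''-production, so rest ⇒ ''.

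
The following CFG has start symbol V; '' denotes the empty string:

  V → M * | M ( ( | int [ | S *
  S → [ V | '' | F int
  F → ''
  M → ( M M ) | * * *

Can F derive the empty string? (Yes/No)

F has an ''-production, so F ⇒ ''.

Yes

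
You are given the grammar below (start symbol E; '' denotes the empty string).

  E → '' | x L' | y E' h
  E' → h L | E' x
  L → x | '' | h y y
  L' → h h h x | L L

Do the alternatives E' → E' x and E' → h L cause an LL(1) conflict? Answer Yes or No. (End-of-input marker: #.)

Yes

FIRST(E' x) = { h } and FIRST(h L) = { h }.
Both contain h, so the two alternatives are not disjoint — LL(1) conflict.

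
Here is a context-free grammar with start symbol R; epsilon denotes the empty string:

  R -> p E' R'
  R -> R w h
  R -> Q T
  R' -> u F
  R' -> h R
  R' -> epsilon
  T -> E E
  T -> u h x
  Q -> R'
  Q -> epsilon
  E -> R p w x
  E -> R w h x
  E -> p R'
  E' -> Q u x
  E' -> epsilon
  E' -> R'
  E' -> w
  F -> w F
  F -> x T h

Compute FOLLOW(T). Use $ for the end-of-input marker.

In R -> Q T: T is at the end, add FOLLOW(R) = { $, h, p, u, w }.
In F -> x T h: add FIRST(h) = { h }.
Union: FOLLOW(T) = { $, h, p, u, w }.

{ $, h, p, u, w }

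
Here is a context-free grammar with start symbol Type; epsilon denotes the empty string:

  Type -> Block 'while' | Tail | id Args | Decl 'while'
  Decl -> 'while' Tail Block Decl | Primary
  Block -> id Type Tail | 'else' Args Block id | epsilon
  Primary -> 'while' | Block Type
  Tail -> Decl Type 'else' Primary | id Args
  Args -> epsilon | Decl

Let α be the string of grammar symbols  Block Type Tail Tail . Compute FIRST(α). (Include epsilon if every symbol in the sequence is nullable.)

Add FIRST(Block)\{epsilon} = { 'else', id }; Block is nullable, continue.
Add FIRST(Type) = { 'else', 'while', id }; Type is not nullable, stop.

{ 'else', 'while', id }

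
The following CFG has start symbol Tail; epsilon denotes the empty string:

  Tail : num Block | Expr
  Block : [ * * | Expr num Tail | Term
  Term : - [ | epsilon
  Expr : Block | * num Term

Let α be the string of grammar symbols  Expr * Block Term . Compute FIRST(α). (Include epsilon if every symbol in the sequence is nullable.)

{ *, -, [, num }

Add FIRST(Expr)\{epsilon} = { *, -, [, num }; Expr is nullable, continue.
* is a terminal; add {*} and stop.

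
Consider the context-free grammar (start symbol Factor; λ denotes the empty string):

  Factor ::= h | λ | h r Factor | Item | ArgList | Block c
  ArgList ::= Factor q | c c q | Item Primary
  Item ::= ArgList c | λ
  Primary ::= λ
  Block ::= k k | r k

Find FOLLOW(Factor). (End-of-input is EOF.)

{ EOF, q }

Factor is the start symbol, so EOF ∈ FOLLOW(Factor).
In Factor ::= h r Factor: Factor is at the end, add FOLLOW(Factor) = { EOF, q }.
In ArgList ::= Factor q: add FIRST(q) = { q }.
Union: FOLLOW(Factor) = { EOF, q }.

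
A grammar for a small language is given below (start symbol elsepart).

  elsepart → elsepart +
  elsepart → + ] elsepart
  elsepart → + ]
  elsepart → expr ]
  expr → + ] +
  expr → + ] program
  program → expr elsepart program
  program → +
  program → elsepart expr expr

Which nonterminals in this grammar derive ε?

{ } (none)

No nonterminal has an empty production or an RHS whose symbols are all nullable.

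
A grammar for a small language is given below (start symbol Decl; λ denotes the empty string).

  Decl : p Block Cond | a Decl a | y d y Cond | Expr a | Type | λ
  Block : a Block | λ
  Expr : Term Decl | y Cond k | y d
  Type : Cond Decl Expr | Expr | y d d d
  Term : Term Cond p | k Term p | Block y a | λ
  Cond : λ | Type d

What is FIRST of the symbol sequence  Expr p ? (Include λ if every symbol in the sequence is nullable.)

Add FIRST(Expr)\{λ} = { a, d, k, p, y }; Expr is nullable, continue.
p is a terminal; add {p} and stop.

{ a, d, k, p, y }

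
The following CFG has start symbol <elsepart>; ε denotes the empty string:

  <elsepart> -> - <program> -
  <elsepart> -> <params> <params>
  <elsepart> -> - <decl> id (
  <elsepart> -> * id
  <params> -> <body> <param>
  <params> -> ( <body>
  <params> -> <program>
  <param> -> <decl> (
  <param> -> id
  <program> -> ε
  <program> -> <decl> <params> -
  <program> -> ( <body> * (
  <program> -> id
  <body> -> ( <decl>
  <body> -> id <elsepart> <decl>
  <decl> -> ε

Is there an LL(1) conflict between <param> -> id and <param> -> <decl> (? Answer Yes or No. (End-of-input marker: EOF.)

FIRST(id) = { id } and FIRST(<decl> () = { ( }.
The FIRST sets are disjoint and neither alternative is nullable — no conflict.

No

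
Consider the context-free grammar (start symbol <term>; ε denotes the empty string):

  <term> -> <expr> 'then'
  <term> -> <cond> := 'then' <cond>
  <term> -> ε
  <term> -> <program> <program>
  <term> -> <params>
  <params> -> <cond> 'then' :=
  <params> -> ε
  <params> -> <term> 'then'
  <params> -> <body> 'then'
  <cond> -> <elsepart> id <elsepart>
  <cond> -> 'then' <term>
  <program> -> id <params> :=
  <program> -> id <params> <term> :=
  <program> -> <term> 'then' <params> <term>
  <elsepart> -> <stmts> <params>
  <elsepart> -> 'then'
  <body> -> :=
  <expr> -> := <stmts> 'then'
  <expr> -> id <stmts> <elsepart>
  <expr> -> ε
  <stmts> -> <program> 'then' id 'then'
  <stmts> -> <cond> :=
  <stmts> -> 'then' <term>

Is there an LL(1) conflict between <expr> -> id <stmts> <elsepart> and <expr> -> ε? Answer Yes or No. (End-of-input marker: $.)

No

FIRST(id <stmts> <elsepart>) = { id } and FIRST(ε) = { ε }.
The second is nullable but FOLLOW(<expr>) = { 'then' } is disjoint from FIRST of the first.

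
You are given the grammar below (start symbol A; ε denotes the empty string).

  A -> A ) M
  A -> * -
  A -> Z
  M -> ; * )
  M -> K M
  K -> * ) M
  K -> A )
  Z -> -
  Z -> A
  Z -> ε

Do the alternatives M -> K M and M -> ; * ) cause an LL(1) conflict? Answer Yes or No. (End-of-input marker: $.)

FIRST(K M) = { ), *, - } and FIRST(; * )) = { ; }.
The FIRST sets are disjoint and neither alternative is nullable — no conflict.

No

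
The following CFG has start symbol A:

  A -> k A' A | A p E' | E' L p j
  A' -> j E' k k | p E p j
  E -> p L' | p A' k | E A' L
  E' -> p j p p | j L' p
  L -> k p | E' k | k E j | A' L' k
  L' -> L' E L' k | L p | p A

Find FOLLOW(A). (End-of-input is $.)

{ $, j, k, p }

A is the start symbol, so $ ∈ FOLLOW(A).
In A -> k A' A: A is at the end, add FOLLOW(A) = { $, j, k, p }.
In A -> A p E': add FIRST(p E') = { p }.
In L' -> p A: A is at the end, add FOLLOW(L') = { j, k, p }.
Union: FOLLOW(A) = { $, j, k, p }.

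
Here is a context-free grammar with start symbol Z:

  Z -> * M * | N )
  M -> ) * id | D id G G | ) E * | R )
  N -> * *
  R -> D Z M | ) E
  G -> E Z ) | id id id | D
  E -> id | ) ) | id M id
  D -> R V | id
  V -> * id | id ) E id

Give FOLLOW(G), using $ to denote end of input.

{ ), *, id }

In M -> D id G G: add FIRST(G) = { ), id }.
In M -> D id G G: G is at the end, add FOLLOW(M) = { ), *, id }.
Union: FOLLOW(G) = { ), *, id }.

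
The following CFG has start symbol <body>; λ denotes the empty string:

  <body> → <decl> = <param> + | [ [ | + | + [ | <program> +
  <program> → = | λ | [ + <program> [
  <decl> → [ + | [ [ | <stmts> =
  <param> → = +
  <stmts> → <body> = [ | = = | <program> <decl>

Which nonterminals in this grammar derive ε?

Directly nullable (have an λ-production): <program>.
No other nonterminal has a production whose RHS symbols are all nullable.

{ <program> }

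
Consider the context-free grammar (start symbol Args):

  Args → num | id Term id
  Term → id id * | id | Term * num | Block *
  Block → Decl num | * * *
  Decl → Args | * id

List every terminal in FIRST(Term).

Term → id id * contributes {id}.
Term → id contributes {id}.
From Term → Term * num: add FIRST(Term) = { *, id, num }.
From Term → Block *: add FIRST(Block) = { *, id, num }.
Union: FIRST(Term) = { *, id, num }.

{ *, id, num }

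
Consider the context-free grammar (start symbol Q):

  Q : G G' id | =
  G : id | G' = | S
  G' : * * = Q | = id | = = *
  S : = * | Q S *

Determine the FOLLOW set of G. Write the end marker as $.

In Q : G G' id: add FIRST(G' id) = { *, = }.
Union: FOLLOW(G) = { *, = }.

{ *, = }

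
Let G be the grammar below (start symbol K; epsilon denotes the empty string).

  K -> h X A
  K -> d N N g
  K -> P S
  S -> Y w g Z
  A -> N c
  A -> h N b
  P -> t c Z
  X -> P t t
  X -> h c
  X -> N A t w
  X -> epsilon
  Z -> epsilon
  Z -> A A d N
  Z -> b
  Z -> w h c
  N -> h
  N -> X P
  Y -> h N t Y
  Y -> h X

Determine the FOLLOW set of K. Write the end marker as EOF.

K is the start symbol, so EOF ∈ FOLLOW(K).
Union: FOLLOW(K) = { EOF }.

{ EOF }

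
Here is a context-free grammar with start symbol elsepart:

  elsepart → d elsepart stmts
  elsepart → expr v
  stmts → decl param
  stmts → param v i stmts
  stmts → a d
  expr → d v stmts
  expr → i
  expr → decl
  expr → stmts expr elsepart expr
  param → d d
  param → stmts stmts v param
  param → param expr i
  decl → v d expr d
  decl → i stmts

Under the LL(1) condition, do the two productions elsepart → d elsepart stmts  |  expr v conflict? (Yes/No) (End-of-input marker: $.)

FIRST(d elsepart stmts) = { d } and FIRST(expr v) = { a, d, i, v }.
Both contain d, so the two alternatives are not disjoint — LL(1) conflict.

Yes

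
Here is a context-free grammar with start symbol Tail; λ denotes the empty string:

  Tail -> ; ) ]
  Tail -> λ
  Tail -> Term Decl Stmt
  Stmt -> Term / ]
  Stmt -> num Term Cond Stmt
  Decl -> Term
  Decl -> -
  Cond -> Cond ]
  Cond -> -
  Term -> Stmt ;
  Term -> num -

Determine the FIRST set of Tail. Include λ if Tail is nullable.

Tail -> ; ) ] contributes {;}.
Tail -> λ contributes λ.
From Tail -> Term Decl Stmt: add FIRST(Term) = { num }.
Union: FIRST(Tail) = { ;, num, λ }.

{ ;, num, λ }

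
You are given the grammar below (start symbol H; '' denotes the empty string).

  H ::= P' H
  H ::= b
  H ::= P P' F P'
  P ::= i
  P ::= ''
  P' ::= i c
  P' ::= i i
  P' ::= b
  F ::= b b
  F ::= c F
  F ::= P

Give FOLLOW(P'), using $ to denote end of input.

{ $, b, c, i }

In H ::= P' H: add FIRST(H) = { b, i }.
In H ::= P P' F P': add FIRST(F P') = { b, c, i }.
In H ::= P P' F P': P' is at the end, add FOLLOW(H) = { $ }.
Union: FOLLOW(P') = { $, b, c, i }.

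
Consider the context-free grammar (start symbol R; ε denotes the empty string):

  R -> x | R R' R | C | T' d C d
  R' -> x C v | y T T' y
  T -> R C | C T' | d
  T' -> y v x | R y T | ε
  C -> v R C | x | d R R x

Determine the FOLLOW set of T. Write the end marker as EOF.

{ d, v, x, y }

In R' -> y T T' y: add FIRST(T' y) = { d, v, x, y }.
In T' -> R y T: T is at the end, add FOLLOW(T') = { d, v, x, y }.
Union: FOLLOW(T) = { d, v, x, y }.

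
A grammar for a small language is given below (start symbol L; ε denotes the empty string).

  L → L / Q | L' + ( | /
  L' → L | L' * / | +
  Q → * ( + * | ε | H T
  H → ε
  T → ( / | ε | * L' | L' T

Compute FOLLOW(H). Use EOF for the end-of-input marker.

In Q → H T: add FIRST(T)\{ε} = { (, *, +, / }.
  Since T is nullable, also add FOLLOW(Q) = { EOF, (, *, +, / }.
Union: FOLLOW(H) = { EOF, (, *, +, / }.

{ EOF, (, *, +, / }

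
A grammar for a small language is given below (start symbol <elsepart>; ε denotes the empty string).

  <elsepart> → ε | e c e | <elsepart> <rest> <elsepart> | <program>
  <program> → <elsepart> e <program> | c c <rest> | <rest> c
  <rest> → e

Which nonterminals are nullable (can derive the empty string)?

{ <elsepart> }

Directly nullable (have an ε-production): <elsepart>.
No other nonterminal has a production whose RHS symbols are all nullable.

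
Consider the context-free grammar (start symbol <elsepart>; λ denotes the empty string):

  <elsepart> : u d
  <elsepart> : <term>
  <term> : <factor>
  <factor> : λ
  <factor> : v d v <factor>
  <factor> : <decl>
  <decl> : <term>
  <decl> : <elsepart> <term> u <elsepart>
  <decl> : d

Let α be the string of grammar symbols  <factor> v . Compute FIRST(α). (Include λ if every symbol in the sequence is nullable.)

{ d, u, v }

Add FIRST(<factor>)\{λ} = { d, u, v }; <factor> is nullable, continue.
v is a terminal; add {v} and stop.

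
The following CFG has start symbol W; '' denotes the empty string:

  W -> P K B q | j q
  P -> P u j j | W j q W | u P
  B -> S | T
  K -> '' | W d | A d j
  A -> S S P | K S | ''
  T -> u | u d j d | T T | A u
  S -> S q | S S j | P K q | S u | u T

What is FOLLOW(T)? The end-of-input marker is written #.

{ d, j, q, u }

In B -> T: T is at the end, add FOLLOW(B) = { q }.
In T -> T T: add FIRST(T) = { d, j, u }.
In T -> T T: T is at the end, add FOLLOW(T) = { d, j, q, u }.
In S -> u T: T is at the end, add FOLLOW(S) = { d, j, q, u }.
Union: FOLLOW(T) = { d, j, q, u }.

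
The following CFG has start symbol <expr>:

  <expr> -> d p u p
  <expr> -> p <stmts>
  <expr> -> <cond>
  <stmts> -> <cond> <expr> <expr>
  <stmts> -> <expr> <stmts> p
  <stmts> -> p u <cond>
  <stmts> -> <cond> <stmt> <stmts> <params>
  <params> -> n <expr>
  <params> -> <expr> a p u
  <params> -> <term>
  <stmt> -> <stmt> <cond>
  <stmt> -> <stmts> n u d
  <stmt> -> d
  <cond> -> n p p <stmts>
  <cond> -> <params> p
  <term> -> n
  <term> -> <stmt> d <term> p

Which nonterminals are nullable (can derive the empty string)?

No nonterminal has an empty production or an RHS whose symbols are all nullable.

{ } (none)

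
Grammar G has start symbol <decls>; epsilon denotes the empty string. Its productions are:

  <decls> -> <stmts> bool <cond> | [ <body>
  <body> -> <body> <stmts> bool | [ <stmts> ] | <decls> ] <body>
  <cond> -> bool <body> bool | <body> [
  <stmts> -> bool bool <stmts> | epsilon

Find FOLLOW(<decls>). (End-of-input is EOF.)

<decls> is the start symbol, so EOF ∈ FOLLOW(<decls>).
In <body> -> <decls> ] <body>: add FIRST(] <body>) = { ] }.
Union: FOLLOW(<decls>) = { EOF, ] }.

{ EOF, ] }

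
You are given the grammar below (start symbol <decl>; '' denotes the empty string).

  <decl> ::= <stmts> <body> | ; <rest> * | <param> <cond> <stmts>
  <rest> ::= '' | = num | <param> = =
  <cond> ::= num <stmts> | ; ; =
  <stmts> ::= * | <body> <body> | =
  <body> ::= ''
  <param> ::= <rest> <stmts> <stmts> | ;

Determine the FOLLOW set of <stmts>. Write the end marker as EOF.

In <decl> ::= <stmts> <body>: add FIRST(<body>)\{''} = {  }.
  Since <body> is nullable, also add FOLLOW(<decl>) = { EOF }.
In <decl> ::= <param> <cond> <stmts>: <stmts> is at the end, add FOLLOW(<decl>) = { EOF }.
In <cond> ::= num <stmts>: <stmts> is at the end, add FOLLOW(<cond>) = { EOF, *, = }.
In <param> ::= <rest> <stmts> <stmts>: add FIRST(<stmts>)\{''} = { *, = }.
  Since <stmts> is nullable, also add FOLLOW(<param>) = { ;, =, num }.
In <param> ::= <rest> <stmts> <stmts>: <stmts> is at the end, add FOLLOW(<param>) = { ;, =, num }.
Union: FOLLOW(<stmts>) = { EOF, *, ;, =, num }.

{ EOF, *, ;, =, num }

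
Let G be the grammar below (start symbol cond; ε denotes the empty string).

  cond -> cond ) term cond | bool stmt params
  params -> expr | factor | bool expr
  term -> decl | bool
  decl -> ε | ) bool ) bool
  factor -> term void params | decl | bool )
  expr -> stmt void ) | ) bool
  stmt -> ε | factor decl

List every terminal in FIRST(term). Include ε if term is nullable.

{ ), bool, ε }

From term -> decl: add FIRST(decl) = { ), ε } (including ε since decl is nullable).
term -> bool contributes {bool}.
Union: FIRST(term) = { ), bool, ε }.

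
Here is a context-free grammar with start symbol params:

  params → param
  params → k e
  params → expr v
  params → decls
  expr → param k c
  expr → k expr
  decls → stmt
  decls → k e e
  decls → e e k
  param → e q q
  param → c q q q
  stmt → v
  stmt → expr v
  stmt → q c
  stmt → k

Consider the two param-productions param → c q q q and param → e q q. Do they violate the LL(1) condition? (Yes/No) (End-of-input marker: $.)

No

FIRST(c q q q) = { c } and FIRST(e q q) = { e }.
The FIRST sets are disjoint and neither alternative is nullable — no conflict.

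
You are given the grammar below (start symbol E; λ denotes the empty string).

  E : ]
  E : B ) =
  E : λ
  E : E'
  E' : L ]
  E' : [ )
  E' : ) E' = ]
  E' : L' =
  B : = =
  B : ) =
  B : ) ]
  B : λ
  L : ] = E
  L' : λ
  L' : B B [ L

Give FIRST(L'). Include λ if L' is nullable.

{ ), =, [, λ }

L' : λ contributes λ.
From L' : B B [ L: B, B nullable, take FIRST(B) ∪ FIRST(B) ∪ {[} = { ), =, [ }.
Union: FIRST(L') = { ), =, [, λ }.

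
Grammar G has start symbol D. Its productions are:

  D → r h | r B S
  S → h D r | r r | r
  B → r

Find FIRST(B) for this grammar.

B → r contributes {r}.
Union: FIRST(B) = { r }.

{ r }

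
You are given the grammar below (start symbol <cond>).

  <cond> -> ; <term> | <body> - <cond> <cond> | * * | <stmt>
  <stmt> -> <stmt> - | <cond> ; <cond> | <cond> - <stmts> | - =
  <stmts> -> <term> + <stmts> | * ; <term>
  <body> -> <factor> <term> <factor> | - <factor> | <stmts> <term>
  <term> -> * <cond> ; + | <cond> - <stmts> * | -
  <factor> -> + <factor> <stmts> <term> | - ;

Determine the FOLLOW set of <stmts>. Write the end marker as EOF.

{ EOF, *, +, -, ; }

In <stmt> -> <cond> - <stmts>: <stmts> is at the end, add FOLLOW(<stmt>) = { EOF, *, +, -, ; }.
In <stmts> -> <term> + <stmts>: <stmts> is at the end, add FOLLOW(<stmts>) = { EOF, *, +, -, ; }.
In <body> -> <stmts> <term>: add FIRST(<term>) = { *, +, -, ; }.
In <term> -> <cond> - <stmts> *: add FIRST(*) = { * }.
In <factor> -> + <factor> <stmts> <term>: add FIRST(<term>) = { *, +, -, ; }.
Union: FOLLOW(<stmts>) = { EOF, *, +, -, ; }.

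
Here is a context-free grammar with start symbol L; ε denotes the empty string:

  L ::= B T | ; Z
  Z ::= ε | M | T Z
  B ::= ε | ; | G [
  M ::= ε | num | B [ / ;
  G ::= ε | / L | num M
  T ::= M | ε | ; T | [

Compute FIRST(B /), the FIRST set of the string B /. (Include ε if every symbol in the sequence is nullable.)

{ /, ;, [, num }

Add FIRST(B)\{ε} = { /, ;, [, num }; B is nullable, continue.
/ is a terminal; add {/} and stop.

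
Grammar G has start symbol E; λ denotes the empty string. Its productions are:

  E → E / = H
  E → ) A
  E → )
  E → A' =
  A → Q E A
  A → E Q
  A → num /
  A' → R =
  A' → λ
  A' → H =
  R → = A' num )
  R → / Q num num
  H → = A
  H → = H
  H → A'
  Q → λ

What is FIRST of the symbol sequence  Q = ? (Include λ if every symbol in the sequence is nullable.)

Add FIRST(Q)\{λ} = {  }; Q is nullable, continue.
= is a terminal; add {=} and stop.

{ = }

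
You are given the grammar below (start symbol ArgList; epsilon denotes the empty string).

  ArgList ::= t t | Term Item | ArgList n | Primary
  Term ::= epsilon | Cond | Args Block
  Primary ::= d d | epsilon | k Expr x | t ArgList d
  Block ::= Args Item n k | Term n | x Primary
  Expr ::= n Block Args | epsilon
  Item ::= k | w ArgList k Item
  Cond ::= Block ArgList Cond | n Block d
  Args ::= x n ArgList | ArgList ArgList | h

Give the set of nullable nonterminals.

Directly nullable (have an epsilon-production): Term, Primary, Expr.
Args ::= ArgList ArgList with every symbol nullable, so Args is nullable.
ArgList ::= Primary with every symbol nullable, so ArgList is nullable.
No other nonterminal has a production whose RHS symbols are all nullable.

{ ArgList, Args, Expr, Primary, Term }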